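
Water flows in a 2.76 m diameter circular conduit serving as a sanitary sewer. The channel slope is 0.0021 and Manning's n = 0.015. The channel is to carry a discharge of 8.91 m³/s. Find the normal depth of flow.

Manning's equation rearranged: A R^(2/3) = nQ / (1·√S) = 0.015 × 8.91 / (√0.0021) = 2.916.
Trying y = 1.91 m: A R^(2/3) = 3.853 — high.
Trying y = 1.4 m: A R^(2/3) = 2.393 — low.
Trying y = 1.58 m: A R^(2/3) = 2.917 — matches.

y_n = 1.58 m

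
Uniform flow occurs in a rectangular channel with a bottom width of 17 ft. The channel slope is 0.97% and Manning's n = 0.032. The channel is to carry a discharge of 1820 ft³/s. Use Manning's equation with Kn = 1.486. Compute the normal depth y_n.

y_n = 8.81 ft

Manning's equation rearranged: A R^(2/3) = nQ / (1.486·√S) = 0.032 × 1820 / (1.486 × √0.0097) = 397.9.
Try y = 7.76 ft: A R^(2/3) = 335.5 — low.
Try y = 9.64 ft: A R^(2/3) = 447.8 — high.
Try y = 8.81 ft: A R^(2/3) = 397.6 — ≈ 397.9.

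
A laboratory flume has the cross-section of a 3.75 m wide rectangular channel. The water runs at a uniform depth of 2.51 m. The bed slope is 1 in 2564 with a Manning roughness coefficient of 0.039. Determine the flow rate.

Q = 5 m³/s

Flow area A = b·y = 3.75 × 2.51 = 9.412 m². Wetted perimeter P = b + 2y = 3.75 + 2×2.51 = 8.77 m.
Hydraulic radius R = A/P = 9.412/8.77 = 1.073 m.
Manning's equation: Q = (1/n) A R^(2/3) S^(1/2) = (1/0.039) × 9.412 × 1.073^(2/3) × 0.00039^(1/2) = 5 m³/s.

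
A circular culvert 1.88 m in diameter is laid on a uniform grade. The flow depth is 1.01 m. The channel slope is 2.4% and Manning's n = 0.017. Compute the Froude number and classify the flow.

For a circular section of diameter D = 1.88 m at depth y = 1.01 m, the central angle is θ = 2 arccos(1 − 2y/D) = 3.291 rad. Then A = (D²/8)(θ − sin θ) = 1.519 m² and P = Dθ/2 = 3.093 m.
Hydraulic radius R = A/P = 1.519/3.093 = 0.4912 m.
V = (1/n) R^(2/3) √S = (1/0.017) × 0.4912^(2/3) × √0.024 = 5.673 m/s. Hydraulic depth D_h = A/T = 1.519/1.875 = 0.8105 m.
Froude number Fr = V/√(g·D_h) = 5.673/√(9.81×0.8105) = 2.01, which is greater than 1, so the flow is supercritical.

supercritical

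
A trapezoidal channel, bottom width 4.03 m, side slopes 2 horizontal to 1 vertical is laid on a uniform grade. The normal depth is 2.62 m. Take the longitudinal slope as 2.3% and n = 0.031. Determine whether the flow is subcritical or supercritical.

With bottom width b = 4.03 m and side slope z = 2: A = (b + zy)y = (4.03 + 2×2.62)×2.62 = 24.29 m²; P = b + 2y√(1+z²) = 4.03 + 2×2.62×2.236 = 15.75 m.
Hydraulic radius R = A/P = 24.29/15.75 = 1.542 m.
V = (1/n) R^(2/3) √S = (1/0.031) × 1.542^(2/3) × √0.023 = 6.531 m/s. Hydraulic depth D_h = A/T = 24.29/14.51 = 1.674 m.
Froude number Fr = V/√(g·D_h) = 6.531/√(9.81×1.674) = 1.61, which is greater than 1, so the flow is supercritical.

supercritical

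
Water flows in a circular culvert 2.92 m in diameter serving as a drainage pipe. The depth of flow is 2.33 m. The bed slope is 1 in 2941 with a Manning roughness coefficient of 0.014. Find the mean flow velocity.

For a circular section of diameter D = 2.92 m at depth y = 2.33 m, the central angle is θ = 2 arccos(1 − 2y/D) = 4.418 rad. Then A = (D²/8)(θ − sin θ) = 5.729 m² and P = Dθ/2 = 6.451 m.
Hydraulic radius R = A/P = 5.729/6.451 = 0.8881 m.
From Manning's equation, V = (1/n) R^(2/3) S^(1/2) = (1/0.014) × 0.8881^(2/3) × 0.00034^(1/2) = 1.22 m/s.

V = 1.22 m/s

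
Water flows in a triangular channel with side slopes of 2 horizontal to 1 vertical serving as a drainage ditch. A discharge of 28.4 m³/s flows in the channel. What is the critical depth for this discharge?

At critical depth, Q² T / (g A³) = 1, i.e. A³/T = Q²/g = 28.4²/9.81 = 82.22.
Try y = 1.82 m: A³/T = 39.94 — too small.
Try y = 2.1 m: A³/T = 81.68 — close enough.

y_c = 2.1 m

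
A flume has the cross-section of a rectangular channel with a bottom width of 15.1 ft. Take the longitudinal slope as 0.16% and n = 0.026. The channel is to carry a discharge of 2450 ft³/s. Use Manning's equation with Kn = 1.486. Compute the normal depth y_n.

y_n = 22.4 ft

Manning's equation rearranged: A R^(2/3) = nQ / (1.486·√S) = 0.026 × 2450 / (1.486 × √0.0016) = 1072.
Trying y = 19.7 ft: A R^(2/3) = 922.2 — low.
Trying y = 26.7 ft: A R^(2/3) = 1314 — high.
Trying y = 22.4 ft: A R^(2/3) = 1073 — matches.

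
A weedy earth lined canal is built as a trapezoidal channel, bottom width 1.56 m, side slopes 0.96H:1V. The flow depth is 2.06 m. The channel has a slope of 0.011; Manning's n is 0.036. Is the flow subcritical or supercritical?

subcritical

With bottom width b = 1.56 m and side slope z = 0.96: A = (b + zy)y = (1.56 + 0.96×2.06)×2.06 = 7.287 m²; P = b + 2y√(1+z²) = 1.56 + 2×2.06×1.386 = 7.271 m.
Hydraulic radius R = A/P = 7.287/7.271 = 1.002 m.
V = (1/n) R^(2/3) √S = (1/0.036) × 1.002^(2/3) × √0.011 = 2.918 m/s. Hydraulic depth D_h = A/T = 7.287/5.515 = 1.321 m.
Froude number Fr = V/√(g·D_h) = 2.918/√(9.81×1.321) = 0.81, which is less than 1, so the flow is subcritical.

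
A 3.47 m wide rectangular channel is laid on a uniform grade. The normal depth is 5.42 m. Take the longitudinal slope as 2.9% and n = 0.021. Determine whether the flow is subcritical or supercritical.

supercritical

Flow area A = b·y = 3.47 × 5.42 = 18.81 m². Wetted perimeter P = b + 2y = 3.47 + 2×5.42 = 14.31 m.
Hydraulic radius R = A/P = 18.81/14.31 = 1.314 m.
V = (1/n) R^(2/3) √S = (1/0.021) × 1.314^(2/3) × √0.029 = 9.73 m/s. Hydraulic depth D_h = A/T = 18.81/3.47 = 5.42 m.
Froude number Fr = V/√(g·D_h) = 9.73/√(9.81×5.42) = 1.33, which is greater than 1, so the flow is supercritical.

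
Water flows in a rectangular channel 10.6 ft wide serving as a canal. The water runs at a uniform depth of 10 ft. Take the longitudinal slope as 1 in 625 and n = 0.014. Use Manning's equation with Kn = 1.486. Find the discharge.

Flow area A = b·y = 10.6 × 10 = 106 ft². Wetted perimeter P = b + 2y = 10.6 + 2×10 = 30.6 ft.
Hydraulic radius R = A/P = 106/30.6 = 3.464 ft.
Manning's equation: Q = (1.486/n) A R^(2/3) S^(1/2) = (1.486/0.014) × 106 × 3.464^(2/3) × 0.0016^(1/2) = 1030 ft³/s.

Q = 1030 ft³/s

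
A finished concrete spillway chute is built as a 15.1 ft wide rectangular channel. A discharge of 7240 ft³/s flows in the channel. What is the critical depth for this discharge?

y_c = 19.3 ft

For a rectangular channel, critical depth y_c = (q²/g)^(1/3) where q = Q/b = 7240/15.1 = 479.5 ft²/s.
So y_c = (479.5²/32.2)^(1/3) = 19.3 ft.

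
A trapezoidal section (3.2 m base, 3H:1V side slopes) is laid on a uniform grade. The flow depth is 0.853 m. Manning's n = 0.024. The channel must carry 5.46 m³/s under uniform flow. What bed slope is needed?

S = 0.0015

With bottom width b = 3.2 m and side slope z = 3: A = (b + zy)y = (3.2 + 3×0.853)×0.853 = 4.912 m²; P = b + 2y√(1+z²) = 3.2 + 2×0.853×3.162 = 8.595 m.
Hydraulic radius R = A/P = 4.912/8.595 = 0.5716 m.
From Manning's equation, S = [nQ / (1 A R^(2/3))]² = [0.024 × 5.46 / (1 × 4.912 × 0.5716^(2/3))]² = 0.0015.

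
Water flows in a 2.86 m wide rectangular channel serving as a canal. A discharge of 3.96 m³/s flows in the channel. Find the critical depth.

For a rectangular channel, critical depth y_c = (q²/g)^(1/3) where q = Q/b = 3.96/2.86 = 1.385 m²/s.
So y_c = (1.385²/9.81)^(1/3) = 0.58 m.

y_c = 0.58 m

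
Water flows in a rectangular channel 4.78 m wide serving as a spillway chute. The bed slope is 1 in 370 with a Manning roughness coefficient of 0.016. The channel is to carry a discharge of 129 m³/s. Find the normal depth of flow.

Manning's equation rearranged: A R^(2/3) = nQ / (1·√S) = 0.016 × 129 / (√0.002703) = 39.7.
Try y = 4.38 m: A R^(2/3) = 28 — short.
Try y = 6.84 m: A R^(2/3) = 47.86 — over.
Try y = 5.84 m: A R^(2/3) = 39.7 — close enough.

y_n = 5.84 m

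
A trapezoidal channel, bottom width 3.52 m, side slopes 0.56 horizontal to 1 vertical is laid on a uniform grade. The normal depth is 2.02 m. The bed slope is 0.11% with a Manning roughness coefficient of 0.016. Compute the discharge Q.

With bottom width b = 3.52 m and side slope z = 0.56: A = (b + zy)y = (3.52 + 0.56×2.02)×2.02 = 9.395 m²; P = b + 2y√(1+z²) = 3.52 + 2×2.02×1.146 = 8.15 m.
Hydraulic radius R = A/P = 9.395/8.15 = 1.153 m.
Manning's equation: Q = (1/n) A R^(2/3) S^(1/2) = (1/0.016) × 9.395 × 1.153^(2/3) × 0.0011^(1/2) = 21.4 m³/s.

Q = 21.4 m³/s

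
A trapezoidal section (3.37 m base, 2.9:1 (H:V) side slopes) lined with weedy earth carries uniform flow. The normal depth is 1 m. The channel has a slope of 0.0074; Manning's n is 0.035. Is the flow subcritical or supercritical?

With bottom width b = 3.37 m and side slope z = 2.9: A = (b + zy)y = (3.37 + 2.9×1)×1 = 6.27 m²; P = b + 2y√(1+z²) = 3.37 + 2×1×3.068 = 9.505 m.
Hydraulic radius R = A/P = 6.27/9.505 = 0.6596 m.
V = (1/n) R^(2/3) √S = (1/0.035) × 0.6596^(2/3) × √0.0074 = 1.862 m/s. Hydraulic depth D_h = A/T = 6.27/9.17 = 0.6838 m.
Froude number Fr = V/√(g·D_h) = 1.862/√(9.81×0.6838) = 0.719, which is less than 1, so the flow is subcritical.

subcritical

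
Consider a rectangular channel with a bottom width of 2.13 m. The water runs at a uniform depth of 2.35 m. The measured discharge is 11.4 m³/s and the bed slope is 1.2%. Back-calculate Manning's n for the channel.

n = 0.0391

Flow area A = b·y = 2.13 × 2.35 = 5.005 m². Wetted perimeter P = b + 2y = 2.13 + 2×2.35 = 6.83 m.
Hydraulic radius R = A/P = 5.005/6.83 = 0.7329 m.
Rearranging Manning's equation: n = (1/Q) A R^(2/3) S^(1/2) = (1/11.4) × 5.005 × 0.7329^(2/3) × √0.012 = 0.0391.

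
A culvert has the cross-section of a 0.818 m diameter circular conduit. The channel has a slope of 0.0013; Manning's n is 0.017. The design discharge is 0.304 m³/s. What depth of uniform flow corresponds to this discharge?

y_n = 0.546 m

Manning's equation rearranged: A R^(2/3) = nQ / (1·√S) = 0.017 × 0.304 / (√0.0013) = 0.1433.
At y = 0.424 m: A R^(2/3) = 0.09691 — short.
At y = 0.602 m: A R^(2/3) = 0.1627 — over.
At y = 0.546 m: A R^(2/3) = 0.1432 — ≈ 0.1433.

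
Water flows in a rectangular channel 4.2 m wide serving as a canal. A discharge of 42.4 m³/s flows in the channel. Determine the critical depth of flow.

y_c = 2.18 m

For a rectangular channel, critical depth y_c = (q²/g)^(1/3) where q = Q/b = 42.4/4.2 = 10.1 m²/s.
So y_c = (10.1²/9.81)^(1/3) = 2.18 m.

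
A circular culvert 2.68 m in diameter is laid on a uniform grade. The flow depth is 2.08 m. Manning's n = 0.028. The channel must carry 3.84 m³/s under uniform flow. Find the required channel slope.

S = 0.00069

For a circular section of diameter D = 2.68 m at depth y = 2.08 m, the central angle is θ = 2 arccos(1 − 2y/D) = 4.312 rad. Then A = (D²/8)(θ − sin θ) = 4.698 m² and P = Dθ/2 = 5.778 m.
Hydraulic radius R = A/P = 4.698/5.778 = 0.8131 m.
From Manning's equation, S = [nQ / (1 A R^(2/3))]² = [0.028 × 3.84 / (1 × 4.698 × 0.8131^(2/3))]² = 0.00069.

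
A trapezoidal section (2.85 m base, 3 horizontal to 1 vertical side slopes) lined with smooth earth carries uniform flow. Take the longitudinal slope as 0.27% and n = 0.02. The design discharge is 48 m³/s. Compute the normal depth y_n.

y_n = 1.96 m

Manning's equation rearranged: A R^(2/3) = nQ / (1·√S) = 0.02 × 48 / (√0.0027) = 18.48.
Trying y = 2.28 m: A R^(2/3) = 26.04 — over.
Trying y = 1.96 m: A R^(2/3) = 18.48 — matches.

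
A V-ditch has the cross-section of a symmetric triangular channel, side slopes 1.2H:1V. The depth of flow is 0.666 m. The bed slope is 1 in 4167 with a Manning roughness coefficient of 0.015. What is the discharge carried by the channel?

Q = 0.222 m³/s

For a triangular section with side slope z = 1.2: A = zy² = 1.2×0.666² = 0.5323 m²; P = 2y√(1+z²) = 2×0.666×1.562 = 2.081 m.
Hydraulic radius R = A/P = 0.5323/2.081 = 0.2558 m.
Manning's equation: Q = (1/n) A R^(2/3) S^(1/2) = (1/0.015) × 0.5323 × 0.2558^(2/3) × 0.00024^(1/2) = 0.222 m³/s.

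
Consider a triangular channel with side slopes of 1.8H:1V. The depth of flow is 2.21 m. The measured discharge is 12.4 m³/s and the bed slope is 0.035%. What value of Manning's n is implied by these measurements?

n = 0.013

For a triangular section with side slope z = 1.8: A = zy² = 1.8×2.21² = 8.791 m²; P = 2y√(1+z²) = 2×2.21×2.059 = 9.101 m.
Hydraulic radius R = A/P = 8.791/9.101 = 0.9659 m.
Rearranging Manning's equation: n = (1/Q) A R^(2/3) S^(1/2) = (1/12.4) × 8.791 × 0.9659^(2/3) × √0.00035 = 0.013.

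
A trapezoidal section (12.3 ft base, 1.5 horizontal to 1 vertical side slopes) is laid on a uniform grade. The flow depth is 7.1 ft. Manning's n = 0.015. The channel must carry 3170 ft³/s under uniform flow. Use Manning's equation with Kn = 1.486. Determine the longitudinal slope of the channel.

With bottom width b = 12.3 ft and side slope z = 1.5: A = (b + zy)y = (12.3 + 1.5×7.1)×7.1 = 162.9 ft²; P = b + 2y√(1+z²) = 12.3 + 2×7.1×1.803 = 37.9 ft.
Hydraulic radius R = A/P = 162.9/37.9 = 4.299 ft.
From Manning's equation, S = [nQ / (1.486 A R^(2/3))]² = [0.015 × 3170 / (1.486 × 162.9 × 4.299^(2/3))]² = 0.00552.

S = 0.00552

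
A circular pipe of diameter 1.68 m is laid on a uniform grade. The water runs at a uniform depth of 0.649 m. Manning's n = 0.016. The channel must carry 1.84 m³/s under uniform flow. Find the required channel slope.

S = 0.00561

For a circular section of diameter D = 1.68 m at depth y = 0.649 m, the central angle is θ = 2 arccos(1 − 2y/D) = 2.683 rad. Then A = (D²/8)(θ − sin θ) = 0.7903 m² and P = Dθ/2 = 2.254 m.
Hydraulic radius R = A/P = 0.7903/2.254 = 0.3507 m.
From Manning's equation, S = [nQ / (1 A R^(2/3))]² = [0.016 × 1.84 / (1 × 0.7903 × 0.3507^(2/3))]² = 0.00561.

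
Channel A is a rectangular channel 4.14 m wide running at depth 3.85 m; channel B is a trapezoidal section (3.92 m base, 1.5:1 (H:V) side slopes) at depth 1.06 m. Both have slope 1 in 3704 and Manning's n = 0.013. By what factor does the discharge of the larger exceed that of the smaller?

Channel A: Flow area A = b·y = 4.14 × 3.85 = 15.94 m². Wetted perimeter P = b + 2y = 4.14 + 2×3.85 = 11.84 m. Hydraulic radius R = A/P = 15.94/11.84 = 1.346 m. Q_A = (1/0.013)·15.94·1.346^(2/3)·√0.00027 = 24.56 m³/s.
Channel B: With bottom width b = 3.92 m and side slope z = 1.5: A = (b + zy)y = (3.92 + 1.5×1.06)×1.06 = 5.841 m²; P = b + 2y√(1+z²) = 3.92 + 2×1.06×1.803 = 7.742 m. Hydraulic radius R = A/P = 5.841/7.742 = 0.7544 m. Q_B = (1/0.013)·5.841·0.7544^(2/3)·√0.00027 = 6.118 m³/s.
The larger discharge is 24.56 m³/s and the smaller is 6.118 m³/s; the ratio is 4.01.

4.01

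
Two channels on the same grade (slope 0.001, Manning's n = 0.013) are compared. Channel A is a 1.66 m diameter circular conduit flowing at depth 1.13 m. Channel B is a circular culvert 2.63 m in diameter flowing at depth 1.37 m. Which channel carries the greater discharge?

Channel A: For a circular section of diameter D = 1.66 m at depth y = 1.13 m, the central angle is θ = 2 arccos(1 − 2y/D) = 3.881 rad. Then A = (D²/8)(θ − sin θ) = 1.569 m² and P = Dθ/2 = 3.221 m. Hydraulic radius R = A/P = 1.569/3.221 = 0.4871 m. Q_A = (1/0.013)·1.569·0.4871^(2/3)·√0.001 = 2.363 m³/s.
Channel B: For a circular section of diameter D = 2.63 m at depth y = 1.37 m, the central angle is θ = 2 arccos(1 − 2y/D) = 3.225 rad. Then A = (D²/8)(θ − sin θ) = 2.861 m² and P = Dθ/2 = 4.241 m. Hydraulic radius R = A/P = 2.861/4.241 = 0.6745 m. Q_B = (1/0.013)·2.861·0.6745^(2/3)·√0.001 = 5.353 m³/s.
Q_A = 2.363 m³/s vs Q_B = 5.353 m³/s, so channel B carries more.

channel B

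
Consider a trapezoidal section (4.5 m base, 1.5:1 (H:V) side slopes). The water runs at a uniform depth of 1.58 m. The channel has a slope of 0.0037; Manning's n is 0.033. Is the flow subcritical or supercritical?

With bottom width b = 4.5 m and side slope z = 1.5: A = (b + zy)y = (4.5 + 1.5×1.58)×1.58 = 10.85 m²; P = b + 2y√(1+z²) = 4.5 + 2×1.58×1.803 = 10.2 m.
Hydraulic radius R = A/P = 10.85/10.2 = 1.065 m.
V = (1/n) R^(2/3) √S = (1/0.033) × 1.065^(2/3) × √0.0037 = 1.922 m/s. Hydraulic depth D_h = A/T = 10.85/9.24 = 1.175 m.
Froude number Fr = V/√(g·D_h) = 1.922/√(9.81×1.175) = 0.566, which is less than 1, so the flow is subcritical.

subcritical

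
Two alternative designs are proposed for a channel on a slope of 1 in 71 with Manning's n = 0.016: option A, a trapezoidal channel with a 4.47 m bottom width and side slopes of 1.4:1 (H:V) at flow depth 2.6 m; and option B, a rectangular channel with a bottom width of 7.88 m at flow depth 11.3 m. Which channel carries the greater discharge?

Channel A: With bottom width b = 4.47 m and side slope z = 1.4: A = (b + zy)y = (4.47 + 1.4×2.6)×2.6 = 21.09 m²; P = b + 2y√(1+z²) = 4.47 + 2×2.6×1.72 = 13.42 m. Hydraulic radius R = A/P = 21.09/13.42 = 1.572 m. Q_A = (1/0.016)·21.09·1.572^(2/3)·√0.01408 = 211.4 m³/s.
Channel B: Flow area A = b·y = 7.88 × 11.3 = 89.04 m². Wetted perimeter P = b + 2y = 7.88 + 2×11.3 = 30.48 m. Hydraulic radius R = A/P = 89.04/30.48 = 2.921 m. Q_B = (1/0.016)·89.04·2.921^(2/3)·√0.01408 = 1350 m³/s.
Q_A = 211.4 m³/s vs Q_B = 1350 m³/s, so channel B carries more.

channel B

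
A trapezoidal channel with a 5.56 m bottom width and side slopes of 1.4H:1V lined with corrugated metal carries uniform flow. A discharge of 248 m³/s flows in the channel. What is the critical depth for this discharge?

At critical depth, Q² T / (g A³) = 1, i.e. A³/T = Q²/g = 248²/9.81 = 6270.
Try y = 3.12 m: A³/T = 2079 — too small.
Try y = 4.18 m: A³/T = 6287 — close enough.

y_c = 4.18 m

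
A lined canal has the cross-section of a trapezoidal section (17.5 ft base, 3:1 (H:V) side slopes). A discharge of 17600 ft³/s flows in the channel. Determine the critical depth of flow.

y_c = 15.8 ft

At critical depth, Q² T / (g A³) = 1, i.e. A³/T = Q²/g = 17600²/32.2 = 9620000.
At y = 18.8 ft: A³/T = 20580000 — over.
At y = 15.8 ft: A³/T = 9601000 — ≈ 9620000.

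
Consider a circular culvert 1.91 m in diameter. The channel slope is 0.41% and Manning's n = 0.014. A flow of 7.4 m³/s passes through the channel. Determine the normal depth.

y_n = 1.45 m

Manning's equation rearranged: A R^(2/3) = nQ / (1·√S) = 0.014 × 7.4 / (√0.0041) = 1.618.
Try y = 1.18 m: A R^(2/3) = 1.229 — short.
Try y = 1.73 m: A R^(2/3) = 1.87 — over.
Try y = 1.45 m: A R^(2/3) = 1.619 — close enough.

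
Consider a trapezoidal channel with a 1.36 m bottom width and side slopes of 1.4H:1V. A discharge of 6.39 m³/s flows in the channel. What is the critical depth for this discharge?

y_c = 0.951 m

At critical depth, Q² T / (g A³) = 1, i.e. A³/T = Q²/g = 6.39²/9.81 = 4.162.
Trying y = 1.17 m: A³/T = 9.309 — high.
Trying y = 0.752 m: A³/T = 1.724 — low.
Trying y = 0.951 m: A³/T = 4.168 — close enough.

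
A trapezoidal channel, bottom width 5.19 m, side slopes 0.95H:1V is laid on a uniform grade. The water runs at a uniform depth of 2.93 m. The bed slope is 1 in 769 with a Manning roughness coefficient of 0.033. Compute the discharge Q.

With bottom width b = 5.19 m and side slope z = 0.95: A = (b + zy)y = (5.19 + 0.95×2.93)×2.93 = 23.36 m²; P = b + 2y√(1+z²) = 5.19 + 2×2.93×1.379 = 13.27 m.
Hydraulic radius R = A/P = 23.36/13.27 = 1.76 m.
Manning's equation: Q = (1/n) A R^(2/3) S^(1/2) = (1/0.033) × 23.36 × 1.76^(2/3) × 0.0013^(1/2) = 37.2 m³/s.

Q = 37.2 m³/s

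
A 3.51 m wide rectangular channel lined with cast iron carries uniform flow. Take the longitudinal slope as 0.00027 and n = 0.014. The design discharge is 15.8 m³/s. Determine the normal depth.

Manning's equation rearranged: A R^(2/3) = nQ / (1·√S) = 0.014 × 15.8 / (√0.00027) = 13.46.
Trying y = 3.79 m: A R^(2/3) = 15.02 — too large.
Trying y = 2.94 m: A R^(2/3) = 10.99 — too small.
Trying y = 3.46 m: A R^(2/3) = 13.44 — matches.

y_n = 3.46 m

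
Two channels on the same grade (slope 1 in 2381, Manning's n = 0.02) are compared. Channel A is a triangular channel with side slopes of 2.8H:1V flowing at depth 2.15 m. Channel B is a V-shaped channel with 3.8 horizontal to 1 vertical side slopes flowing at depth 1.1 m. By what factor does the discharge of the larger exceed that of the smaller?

4.32

Channel A: For a triangular section with side slope z = 2.8: A = zy² = 2.8×2.15² = 12.94 m²; P = 2y√(1+z²) = 2×2.15×2.973 = 12.78 m. Hydraulic radius R = A/P = 12.94/12.78 = 1.012 m. Q_A = (1/0.02)·12.94·1.012^(2/3)·√0.00042 = 13.37 m³/s.
Channel B: For a triangular section with side slope z = 3.8: A = zy² = 3.8×1.1² = 4.598 m²; P = 2y√(1+z²) = 2×1.1×3.929 = 8.645 m. Hydraulic radius R = A/P = 4.598/8.645 = 0.5319 m. Q_B = (1/0.02)·4.598·0.5319^(2/3)·√0.00042 = 3.093 m³/s.
The larger discharge is 13.37 m³/s and the smaller is 3.093 m³/s; the ratio is 4.32.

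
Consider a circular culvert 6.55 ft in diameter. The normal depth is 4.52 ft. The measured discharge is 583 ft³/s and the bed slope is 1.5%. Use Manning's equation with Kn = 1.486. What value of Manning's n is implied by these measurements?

For a circular section of diameter D = 6.55 ft at depth y = 4.52 ft, the central angle is θ = 2 arccos(1 − 2y/D) = 3.922 rad. Then A = (D²/8)(θ − sin θ) = 24.8 ft² and P = Dθ/2 = 12.84 ft.
Hydraulic radius R = A/P = 24.8/12.84 = 1.931 ft.
Rearranging Manning's equation: n = (1.486/Q) A R^(2/3) S^(1/2) = (1.486/583) × 24.8 × 1.931^(2/3) × √0.015 = 0.012.

n = 0.012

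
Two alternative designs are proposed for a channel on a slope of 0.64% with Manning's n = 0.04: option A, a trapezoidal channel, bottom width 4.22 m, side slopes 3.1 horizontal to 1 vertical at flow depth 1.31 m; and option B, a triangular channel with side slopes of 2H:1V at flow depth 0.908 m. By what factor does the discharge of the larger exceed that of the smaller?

10.8

Channel A: With bottom width b = 4.22 m and side slope z = 3.1: A = (b + zy)y = (4.22 + 3.1×1.31)×1.31 = 10.85 m²; P = b + 2y√(1+z²) = 4.22 + 2×1.31×3.257 = 12.75 m. Hydraulic radius R = A/P = 10.85/12.75 = 0.8506 m. Q_A = (1/0.04)·10.85·0.8506^(2/3)·√0.0064 = 19.48 m³/s.
Channel B: For a triangular section with side slope z = 2: A = zy² = 2×0.908² = 1.649 m²; P = 2y√(1+z²) = 2×0.908×2.236 = 4.061 m. Hydraulic radius R = A/P = 1.649/4.061 = 0.4061 m. Q_B = (1/0.04)·1.649·0.4061^(2/3)·√0.0064 = 1.808 m³/s.
The larger discharge is 19.48 m³/s and the smaller is 1.808 m³/s; the ratio is 10.8.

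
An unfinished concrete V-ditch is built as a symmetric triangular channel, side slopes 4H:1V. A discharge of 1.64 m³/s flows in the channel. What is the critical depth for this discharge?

At critical depth, Q² T / (g A³) = 1, i.e. A³/T = Q²/g = 1.64²/9.81 = 0.2742.
Try y = 0.553 m: A³/T = 0.4137 — high.
Try y = 0.441 m: A³/T = 0.1334 — low.
Try y = 0.509 m: A³/T = 0.2733 — matches.

y_c = 0.509 m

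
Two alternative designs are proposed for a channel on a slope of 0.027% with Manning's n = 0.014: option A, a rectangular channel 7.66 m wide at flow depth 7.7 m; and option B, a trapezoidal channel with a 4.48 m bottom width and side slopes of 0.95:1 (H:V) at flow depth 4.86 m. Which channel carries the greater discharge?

channel A

Channel A: Flow area A = b·y = 7.66 × 7.7 = 58.98 m². Wetted perimeter P = b + 2y = 7.66 + 2×7.7 = 23.06 m. Hydraulic radius R = A/P = 58.98/23.06 = 2.558 m. Q_A = (1/0.014)·58.98·2.558^(2/3)·√0.00027 = 129.5 m³/s.
Channel B: With bottom width b = 4.48 m and side slope z = 0.95: A = (b + zy)y = (4.48 + 0.95×4.86)×4.86 = 44.21 m²; P = b + 2y√(1+z²) = 4.48 + 2×4.86×1.379 = 17.89 m. Hydraulic radius R = A/P = 44.21/17.89 = 2.472 m. Q_B = (1/0.014)·44.21·2.472^(2/3)·√0.00027 = 94.86 m³/s.
Q_A = 129.5 m³/s vs Q_B = 94.86 m³/s, so channel A carries more.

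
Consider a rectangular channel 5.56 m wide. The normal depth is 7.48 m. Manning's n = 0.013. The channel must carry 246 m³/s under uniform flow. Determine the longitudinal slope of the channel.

S = 0.00231

Flow area A = b·y = 5.56 × 7.48 = 41.59 m². Wetted perimeter P = b + 2y = 5.56 + 2×7.48 = 20.52 m.
Hydraulic radius R = A/P = 41.59/20.52 = 2.027 m.
From Manning's equation, S = [nQ / (1 A R^(2/3))]² = [0.013 × 246 / (1 × 41.59 × 2.027^(2/3))]² = 0.00231.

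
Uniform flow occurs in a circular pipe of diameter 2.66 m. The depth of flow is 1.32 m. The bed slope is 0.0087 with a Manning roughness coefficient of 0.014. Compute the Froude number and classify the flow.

For a circular section of diameter D = 2.66 m at depth y = 1.32 m, the central angle is θ = 2 arccos(1 − 2y/D) = 3.127 rad. Then A = (D²/8)(θ − sin θ) = 2.752 m² and P = Dθ/2 = 4.158 m.
Hydraulic radius R = A/P = 2.752/4.158 = 0.6618 m.
V = (1/n) R^(2/3) √S = (1/0.014) × 0.6618^(2/3) × √0.0087 = 5.06 m/s. Hydraulic depth D_h = A/T = 2.752/2.66 = 1.035 m.
Froude number Fr = V/√(g·D_h) = 5.06/√(9.81×1.035) = 1.59, which is greater than 1, so the flow is supercritical.

supercritical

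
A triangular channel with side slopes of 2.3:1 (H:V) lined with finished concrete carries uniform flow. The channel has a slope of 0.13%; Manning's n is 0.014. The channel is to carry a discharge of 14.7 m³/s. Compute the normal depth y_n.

Manning's equation rearranged: A R^(2/3) = nQ / (1·√S) = 0.014 × 14.7 / (√0.0013) = 5.708.
Try y = 2.06 m: A R^(2/3) = 9.396 — high.
Try y = 1.38 m: A R^(2/3) = 3.228 — low.
Try y = 1.71 m: A R^(2/3) = 5.719 — ≈ 5.708.

y_n = 1.71 m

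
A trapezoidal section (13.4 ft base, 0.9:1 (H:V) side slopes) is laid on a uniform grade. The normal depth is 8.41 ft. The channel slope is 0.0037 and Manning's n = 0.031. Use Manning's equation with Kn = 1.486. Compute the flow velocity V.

With bottom width b = 13.4 ft and side slope z = 0.9: A = (b + zy)y = (13.4 + 0.9×8.41)×8.41 = 176.3 ft²; P = b + 2y√(1+z²) = 13.4 + 2×8.41×1.345 = 36.03 ft.
Hydraulic radius R = A/P = 176.3/36.03 = 4.895 ft.
From Manning's equation, V = (1.486/n) R^(2/3) S^(1/2) = (1.486/0.031) × 4.895^(2/3) × 0.0037^(1/2) = 8.41 ft/s.

V = 8.41 ft/s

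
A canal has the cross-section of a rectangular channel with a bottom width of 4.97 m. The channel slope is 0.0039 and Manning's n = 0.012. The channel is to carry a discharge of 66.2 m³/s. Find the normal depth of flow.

Manning's equation rearranged: A R^(2/3) = nQ / (1·√S) = 0.012 × 66.2 / (√0.0039) = 12.72.
At y = 1.8 m: A R^(2/3) = 9.206 — short.
At y = 2.28 m: A R^(2/3) = 12.72 — matches.

y_n = 2.28 m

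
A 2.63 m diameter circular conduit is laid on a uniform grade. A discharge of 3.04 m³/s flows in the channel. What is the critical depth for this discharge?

y_c = 0.764 m

At critical depth, Q² T / (g A³) = 1, i.e. A³/T = Q²/g = 3.04²/9.81 = 0.9421.
At y = 0.665 m: A³/T = 0.5497 — low.
At y = 0.881 m: A³/T = 1.637 — high.
At y = 0.764 m: A³/T = 0.943 — matches.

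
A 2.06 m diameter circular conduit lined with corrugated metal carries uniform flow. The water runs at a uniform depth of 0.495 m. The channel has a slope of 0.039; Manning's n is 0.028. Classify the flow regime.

supercritical

For a circular section of diameter D = 2.06 m at depth y = 0.495 m, the central angle is θ = 2 arccos(1 − 2y/D) = 2.049 rad. Then A = (D²/8)(θ − sin θ) = 0.6161 m² and P = Dθ/2 = 2.111 m.
Hydraulic radius R = A/P = 0.6161/2.111 = 0.2919 m.
V = (1/n) R^(2/3) √S = (1/0.028) × 0.2919^(2/3) × √0.039 = 3.104 m/s. Hydraulic depth D_h = A/T = 0.6161/1.76 = 0.35 m.
Froude number Fr = V/√(g·D_h) = 3.104/√(9.81×0.35) = 1.67, which is greater than 1, so the flow is supercritical.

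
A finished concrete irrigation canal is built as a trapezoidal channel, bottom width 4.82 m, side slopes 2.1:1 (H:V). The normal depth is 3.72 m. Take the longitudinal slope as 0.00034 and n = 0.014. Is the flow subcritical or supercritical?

With bottom width b = 4.82 m and side slope z = 2.1: A = (b + zy)y = (4.82 + 2.1×3.72)×3.72 = 46.99 m²; P = b + 2y√(1+z²) = 4.82 + 2×3.72×2.326 = 22.12 m.
Hydraulic radius R = A/P = 46.99/22.12 = 2.124 m.
V = (1/n) R^(2/3) √S = (1/0.014) × 2.124^(2/3) × √0.00034 = 2.176 m/s. Hydraulic depth D_h = A/T = 46.99/20.44 = 2.299 m.
Froude number Fr = V/√(g·D_h) = 2.176/√(9.81×2.299) = 0.458, which is less than 1, so the flow is subcritical.

subcritical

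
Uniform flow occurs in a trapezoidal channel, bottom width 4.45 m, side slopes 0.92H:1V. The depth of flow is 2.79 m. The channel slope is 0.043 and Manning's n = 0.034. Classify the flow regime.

supercritical

With bottom width b = 4.45 m and side slope z = 0.92: A = (b + zy)y = (4.45 + 0.92×2.79)×2.79 = 19.58 m²; P = b + 2y√(1+z²) = 4.45 + 2×2.79×1.359 = 12.03 m.
Hydraulic radius R = A/P = 19.58/12.03 = 1.627 m.
V = (1/n) R^(2/3) √S = (1/0.034) × 1.627^(2/3) × √0.043 = 8.437 m/s. Hydraulic depth D_h = A/T = 19.58/9.584 = 2.043 m.
Froude number Fr = V/√(g·D_h) = 8.437/√(9.81×2.043) = 1.88, which is greater than 1, so the flow is supercritical.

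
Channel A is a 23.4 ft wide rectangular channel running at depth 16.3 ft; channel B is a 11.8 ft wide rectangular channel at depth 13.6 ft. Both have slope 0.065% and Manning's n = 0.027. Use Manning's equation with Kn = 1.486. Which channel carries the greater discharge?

Channel A: Flow area A = b·y = 23.4 × 16.3 = 381.4 ft². Wetted perimeter P = b + 2y = 23.4 + 2×16.3 = 56 ft. Hydraulic radius R = A/P = 381.4/56 = 6.811 ft. Q_A = (1.486/0.027)·381.4·6.811^(2/3)·√0.00065 = 1923 ft³/s.
Channel B: Flow area A = b·y = 11.8 × 13.6 = 160.5 ft². Wetted perimeter P = b + 2y = 11.8 + 2×13.6 = 39 ft. Hydraulic radius R = A/P = 160.5/39 = 4.115 ft. Q_B = (1.486/0.027)·160.5·4.115^(2/3)·√0.00065 = 578.2 ft³/s.
Q_A = 1923 ft³/s vs Q_B = 578.2 ft³/s, so channel A carries more.

channel A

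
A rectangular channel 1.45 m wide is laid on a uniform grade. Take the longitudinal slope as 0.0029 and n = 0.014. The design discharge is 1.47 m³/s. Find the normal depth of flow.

y_n = 0.566 m

Manning's equation rearranged: A R^(2/3) = nQ / (1·√S) = 0.014 × 1.47 / (√0.0029) = 0.3822.
Try y = 0.702 m: A R^(2/3) = 0.5119 — too large.
Try y = 0.427 m: A R^(2/3) = 0.2578 — too small.
Try y = 0.566 m: A R^(2/3) = 0.3822 — ≈ 0.3822.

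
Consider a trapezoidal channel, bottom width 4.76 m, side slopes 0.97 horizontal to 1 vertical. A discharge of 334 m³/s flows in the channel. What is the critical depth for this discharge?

y_c = 5.54 m

At critical depth, Q² T / (g A³) = 1, i.e. A³/T = Q²/g = 334²/9.81 = 11370.
At y = 4.25 m: A³/T = 4137 — low.
At y = 6.81 m: A³/T = 25800 — high.
At y = 5.54 m: A³/T = 11410 — close enough.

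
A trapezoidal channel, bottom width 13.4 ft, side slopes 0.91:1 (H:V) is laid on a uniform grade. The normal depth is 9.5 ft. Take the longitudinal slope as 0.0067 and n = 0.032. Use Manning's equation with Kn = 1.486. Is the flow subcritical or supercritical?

With bottom width b = 13.4 ft and side slope z = 0.91: A = (b + zy)y = (13.4 + 0.91×9.5)×9.5 = 209.4 ft²; P = b + 2y√(1+z²) = 13.4 + 2×9.5×1.352 = 39.09 ft.
Hydraulic radius R = A/P = 209.4/39.09 = 5.358 ft.
V = (1.486/n) R^(2/3) √S = (1.486/0.032) × 5.358^(2/3) × √0.0067 = 11.64 ft/s. Hydraulic depth D_h = A/T = 209.4/30.69 = 6.824 ft.
Froude number Fr = V/√(g·D_h) = 11.64/√(32.2×6.824) = 0.785, which is less than 1, so the flow is subcritical.

subcritical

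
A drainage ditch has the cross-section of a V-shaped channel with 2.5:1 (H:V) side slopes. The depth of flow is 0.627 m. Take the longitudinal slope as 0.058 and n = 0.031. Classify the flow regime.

For a triangular section with side slope z = 2.5: A = zy² = 2.5×0.627² = 0.9828 m²; P = 2y√(1+z²) = 2×0.627×2.693 = 3.376 m.
Hydraulic radius R = A/P = 0.9828/3.376 = 0.2911 m.
V = (1/n) R^(2/3) √S = (1/0.031) × 0.2911^(2/3) × √0.058 = 3.412 m/s. Hydraulic depth D_h = A/T = 0.9828/3.135 = 0.3135 m.
Froude number Fr = V/√(g·D_h) = 3.412/√(9.81×0.3135) = 1.95, which is greater than 1, so the flow is supercritical.

supercritical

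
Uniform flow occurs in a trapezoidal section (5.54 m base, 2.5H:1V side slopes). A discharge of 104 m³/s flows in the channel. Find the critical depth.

At critical depth, Q² T / (g A³) = 1, i.e. A³/T = Q²/g = 104²/9.81 = 1103.
Try y = 2.01 m: A³/T = 614.3 — low.
Try y = 2.87 m: A³/T = 2443 — high.
Try y = 2.34 m: A³/T = 1098 — close enough.

y_c = 2.34 m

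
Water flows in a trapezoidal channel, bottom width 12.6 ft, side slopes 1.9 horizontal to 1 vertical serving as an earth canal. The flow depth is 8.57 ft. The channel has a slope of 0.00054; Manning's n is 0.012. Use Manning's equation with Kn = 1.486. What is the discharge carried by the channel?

Q = 2090 ft³/s

With bottom width b = 12.6 ft and side slope z = 1.9: A = (b + zy)y = (12.6 + 1.9×8.57)×8.57 = 247.5 ft²; P = b + 2y√(1+z²) = 12.6 + 2×8.57×2.147 = 49.4 ft.
Hydraulic radius R = A/P = 247.5/49.4 = 5.011 ft.
Manning's equation: Q = (1.486/n) A R^(2/3) S^(1/2) = (1.486/0.012) × 247.5 × 5.011^(2/3) × 0.00054^(1/2) = 2090 ft³/s.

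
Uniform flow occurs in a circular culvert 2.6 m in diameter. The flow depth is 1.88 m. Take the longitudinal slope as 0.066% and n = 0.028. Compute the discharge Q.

Q = 3.19 m³/s

For a circular section of diameter D = 2.6 m at depth y = 1.88 m, the central angle is θ = 2 arccos(1 − 2y/D) = 4.067 rad. Then A = (D²/8)(θ − sin θ) = 4.111 m² and P = Dθ/2 = 5.286 m.
Hydraulic radius R = A/P = 4.111/5.286 = 0.7776 m.
Manning's equation: Q = (1/n) A R^(2/3) S^(1/2) = (1/0.028) × 4.111 × 0.7776^(2/3) × 0.00066^(1/2) = 3.19 m³/s.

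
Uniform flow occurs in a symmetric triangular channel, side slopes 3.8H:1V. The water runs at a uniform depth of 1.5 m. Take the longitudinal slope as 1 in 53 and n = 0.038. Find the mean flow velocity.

For a triangular section with side slope z = 3.8: A = zy² = 3.8×1.5² = 8.55 m²; P = 2y√(1+z²) = 2×1.5×3.929 = 11.79 m.
Hydraulic radius R = A/P = 8.55/11.79 = 0.7253 m.
From Manning's equation, V = (1/n) R^(2/3) S^(1/2) = (1/0.038) × 0.7253^(2/3) × 0.01887^(1/2) = 2.92 m/s.

V = 2.92 m/s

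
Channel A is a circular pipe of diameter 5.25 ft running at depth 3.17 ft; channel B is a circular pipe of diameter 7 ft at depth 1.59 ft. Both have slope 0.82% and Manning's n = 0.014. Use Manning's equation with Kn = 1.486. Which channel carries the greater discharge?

channel A

Channel A: For a circular section of diameter D = 5.25 ft at depth y = 3.17 ft, the central angle is θ = 2 arccos(1 − 2y/D) = 3.56 rad. Then A = (D²/8)(θ − sin θ) = 13.66 ft² and P = Dθ/2 = 9.345 ft. Hydraulic radius R = A/P = 13.66/9.345 = 1.462 ft. Q_A = (1.486/0.014)·13.66·1.462^(2/3)·√0.0082 = 169.2 ft³/s.
Channel B: For a circular section of diameter D = 7 ft at depth y = 1.59 ft, the central angle is θ = 2 arccos(1 − 2y/D) = 1.987 rad. Then A = (D²/8)(θ − sin θ) = 6.569 ft² and P = Dθ/2 = 6.955 ft. Hydraulic radius R = A/P = 6.569/6.955 = 0.9445 ft. Q_B = (1.486/0.014)·6.569·0.9445^(2/3)·√0.0082 = 60.78 ft³/s.
Q_A = 169.2 ft³/s vs Q_B = 60.78 ft³/s, so channel A carries more.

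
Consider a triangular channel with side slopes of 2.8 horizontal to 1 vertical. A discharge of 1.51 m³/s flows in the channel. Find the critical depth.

y_c = 0.568 m

At critical depth, Q² T / (g A³) = 1, i.e. A³/T = Q²/g = 1.51²/9.81 = 0.2324.
Try y = 0.478 m: A³/T = 0.09782 — low.
Try y = 0.568 m: A³/T = 0.2318 — ≈ 0.2324.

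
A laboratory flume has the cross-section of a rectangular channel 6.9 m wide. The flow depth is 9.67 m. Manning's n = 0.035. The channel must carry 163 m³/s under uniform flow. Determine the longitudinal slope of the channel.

Flow area A = b·y = 6.9 × 9.67 = 66.72 m². Wetted perimeter P = b + 2y = 6.9 + 2×9.67 = 26.24 m.
Hydraulic radius R = A/P = 66.72/26.24 = 2.543 m.
From Manning's equation, S = [nQ / (1 A R^(2/3))]² = [0.035 × 163 / (1 × 66.72 × 2.543^(2/3))]² = 0.00211.

S = 0.00211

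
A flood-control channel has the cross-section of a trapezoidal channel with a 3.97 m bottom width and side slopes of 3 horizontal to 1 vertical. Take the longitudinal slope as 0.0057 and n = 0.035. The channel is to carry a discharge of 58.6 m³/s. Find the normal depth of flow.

y_n = 2.18 m

Manning's equation rearranged: A R^(2/3) = nQ / (1·√S) = 0.035 × 58.6 / (√0.0057) = 27.17.
Trying y = 1.72 m: A R^(2/3) = 16.3 — too small.
Trying y = 2.62 m: A R^(2/3) = 40.78 — too large.
Trying y = 2.18 m: A R^(2/3) = 27.15 — ≈ 27.17.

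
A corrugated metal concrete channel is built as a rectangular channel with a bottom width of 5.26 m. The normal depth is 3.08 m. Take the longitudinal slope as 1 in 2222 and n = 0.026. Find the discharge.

Q = 16.7 m³/s

Flow area A = b·y = 5.26 × 3.08 = 16.2 m². Wetted perimeter P = b + 2y = 5.26 + 2×3.08 = 11.42 m.
Hydraulic radius R = A/P = 16.2/11.42 = 1.419 m.
Manning's equation: Q = (1/n) A R^(2/3) S^(1/2) = (1/0.026) × 16.2 × 1.419^(2/3) × 0.00045^(1/2) = 16.7 m³/s.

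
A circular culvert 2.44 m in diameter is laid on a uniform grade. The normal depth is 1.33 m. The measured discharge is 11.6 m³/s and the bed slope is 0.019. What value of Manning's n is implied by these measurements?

For a circular section of diameter D = 2.44 m at depth y = 1.33 m, the central angle is θ = 2 arccos(1 − 2y/D) = 3.322 rad. Then A = (D²/8)(θ − sin θ) = 2.606 m² and P = Dθ/2 = 4.053 m.
Hydraulic radius R = A/P = 2.606/4.053 = 0.643 m.
Rearranging Manning's equation: n = (1/Q) A R^(2/3) S^(1/2) = (1/11.6) × 2.606 × 0.643^(2/3) × √0.019 = 0.0231.

n = 0.0231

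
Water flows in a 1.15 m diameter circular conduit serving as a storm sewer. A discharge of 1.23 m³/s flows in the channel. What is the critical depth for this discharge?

At critical depth, Q² T / (g A³) = 1, i.e. A³/T = Q²/g = 1.23²/9.81 = 0.1542.
Trying y = 0.72 m: A³/T = 0.288 — high.
Trying y = 0.446 m: A³/T = 0.04603 — low.
Trying y = 0.612 m: A³/T = 0.1546 — close enough.

y_c = 0.612 m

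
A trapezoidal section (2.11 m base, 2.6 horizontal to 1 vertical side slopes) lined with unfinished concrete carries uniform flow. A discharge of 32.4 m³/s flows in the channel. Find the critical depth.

y_c = 1.64 m

At critical depth, Q² T / (g A³) = 1, i.e. A³/T = Q²/g = 32.4²/9.81 = 107.
At y = 1.85 m: A³/T = 178.9 — high.
At y = 1.15 m: A³/T = 24.94 — low.
At y = 1.64 m: A³/T = 107.4 — matches.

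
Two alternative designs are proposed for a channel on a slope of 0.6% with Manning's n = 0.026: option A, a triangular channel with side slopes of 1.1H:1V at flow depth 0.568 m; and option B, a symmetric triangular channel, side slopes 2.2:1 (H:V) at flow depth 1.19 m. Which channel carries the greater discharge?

channel B

Channel A: For a triangular section with side slope z = 1.1: A = zy² = 1.1×0.568² = 0.3549 m²; P = 2y√(1+z²) = 2×0.568×1.487 = 1.689 m. Hydraulic radius R = A/P = 0.3549/1.689 = 0.2101 m. Q_A = (1/0.026)·0.3549·0.2101^(2/3)·√0.006 = 0.3737 m³/s.
Channel B: For a triangular section with side slope z = 2.2: A = zy² = 2.2×1.19² = 3.115 m²; P = 2y√(1+z²) = 2×1.19×2.417 = 5.752 m. Hydraulic radius R = A/P = 3.115/5.752 = 0.5417 m. Q_B = (1/0.026)·3.115·0.5417^(2/3)·√0.006 = 6.167 m³/s.
Q_A = 0.3737 m³/s vs Q_B = 6.167 m³/s, so channel B carries more.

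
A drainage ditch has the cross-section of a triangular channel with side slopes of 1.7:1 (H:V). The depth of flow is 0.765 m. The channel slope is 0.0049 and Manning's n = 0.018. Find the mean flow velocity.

For a triangular section with side slope z = 1.7: A = zy² = 1.7×0.765² = 0.9949 m²; P = 2y√(1+z²) = 2×0.765×1.972 = 3.018 m.
Hydraulic radius R = A/P = 0.9949/3.018 = 0.3297 m.
From Manning's equation, V = (1/n) R^(2/3) S^(1/2) = (1/0.018) × 0.3297^(2/3) × 0.0049^(1/2) = 1.86 m/s.

V = 1.86 m/s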